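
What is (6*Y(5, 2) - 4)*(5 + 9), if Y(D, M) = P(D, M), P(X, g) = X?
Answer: 364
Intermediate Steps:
Y(D, M) = D
(6*Y(5, 2) - 4)*(5 + 9) = (6*5 - 4)*(5 + 9) = (30 - 4)*14 = 26*14 = 364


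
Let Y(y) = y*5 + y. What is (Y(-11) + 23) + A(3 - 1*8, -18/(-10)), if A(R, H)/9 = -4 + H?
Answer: -314/5 ≈ -62.800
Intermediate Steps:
A(R, H) = -36 + 9*H (A(R, H) = 9*(-4 + H) = -36 + 9*H)
Y(y) = 6*y (Y(y) = 5*y + y = 6*y)
(Y(-11) + 23) + A(3 - 1*8, -18/(-10)) = (6*(-11) + 23) + (-36 + 9*(-18/(-10))) = (-66 + 23) + (-36 + 9*(-18*(-⅒))) = -43 + (-36 + 9*(9/5)) = -43 + (-36 + 81/5) = -43 - 99/5 = -314/5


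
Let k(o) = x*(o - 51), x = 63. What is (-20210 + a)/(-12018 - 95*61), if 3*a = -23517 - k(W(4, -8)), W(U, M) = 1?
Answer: 26999/17813 ≈ 1.5157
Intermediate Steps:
k(o) = -3213 + 63*o (k(o) = 63*(o - 51) = 63*(-51 + o) = -3213 + 63*o)
a = -6789 (a = (-23517 - (-3213 + 63*1))/3 = (-23517 - (-3213 + 63))/3 = (-23517 - 1*(-3150))/3 = (-23517 + 3150)/3 = (1/3)*(-20367) = -6789)
(-20210 + a)/(-12018 - 95*61) = (-20210 - 6789)/(-12018 - 95*61) = -26999/(-12018 - 5795) = -26999/(-17813) = -26999*(-1/17813) = 26999/17813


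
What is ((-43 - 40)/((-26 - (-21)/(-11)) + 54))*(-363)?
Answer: 331419/287 ≈ 1154.8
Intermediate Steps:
((-43 - 40)/((-26 - (-21)/(-11)) + 54))*(-363) = -83/((-26 - (-21)*(-1)/11) + 54)*(-363) = -83/((-26 - 1*21/11) + 54)*(-363) = -83/((-26 - 21/11) + 54)*(-363) = -83/(-307/11 + 54)*(-363) = -83/287/11*(-363) = -83*11/287*(-363) = -913/287*(-363) = 331419/287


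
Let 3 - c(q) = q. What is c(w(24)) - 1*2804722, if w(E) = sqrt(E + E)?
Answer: -2804719 - 4*sqrt(3) ≈ -2.8047e+6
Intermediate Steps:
w(E) = sqrt(2)*sqrt(E) (w(E) = sqrt(2*E) = sqrt(2)*sqrt(E))
c(q) = 3 - q
c(w(24)) - 1*2804722 = (3 - sqrt(2)*sqrt(24)) - 1*2804722 = (3 - sqrt(2)*2*sqrt(6)) - 2804722 = (3 - 4*sqrt(3)) - 2804722 = -2804719 - 4*sqrt(3)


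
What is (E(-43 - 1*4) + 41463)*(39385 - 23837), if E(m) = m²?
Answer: 679012256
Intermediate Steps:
(E(-43 - 1*4) + 41463)*(39385 - 23837) = ((-43 - 1*4)² + 41463)*(39385 - 23837) = ((-43 - 4)² + 41463)*15548 = ((-47)² + 41463)*15548 = (2209 + 41463)*15548 = 43672*15548 = 679012256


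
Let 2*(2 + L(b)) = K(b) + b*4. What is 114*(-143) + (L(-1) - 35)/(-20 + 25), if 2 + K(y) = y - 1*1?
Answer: -81551/5 ≈ -16310.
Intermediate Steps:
K(y) = -3 + y (K(y) = -2 + (y - 1*1) = -2 + (y - 1) = -2 + (-1 + y) = -3 + y)
L(b) = -7/2 + 5*b/2 (L(b) = -2 + ((-3 + b) + b*4)/2 = -2 + ((-3 + b) + 4*b)/2 = -2 + (-3 + 5*b)/2 = -2 + (-3/2 + 5*b/2) = -7/2 + 5*b/2)
114*(-143) + (L(-1) - 35)/(-20 + 25) = 114*(-143) + ((-7/2 + (5/2)*(-1)) - 35)/(-20 + 25) = -16302 + ((-7/2 - 5/2) - 35)/5 = -16302 + (-6 - 35)*(⅕) = -16302 - 41*⅕ = -16302 - 41/5 = -81551/5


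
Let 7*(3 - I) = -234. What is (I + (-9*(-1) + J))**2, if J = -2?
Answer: 92416/49 ≈ 1886.0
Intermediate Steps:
I = 255/7 (I = 3 - 1/7*(-234) = 3 + 234/7 = 255/7 ≈ 36.429)
(I + (-9*(-1) + J))**2 = (255/7 + (-9*(-1) - 2))**2 = (255/7 + (9 - 2))**2 = (255/7 + 7)**2 = (304/7)**2 = 92416/49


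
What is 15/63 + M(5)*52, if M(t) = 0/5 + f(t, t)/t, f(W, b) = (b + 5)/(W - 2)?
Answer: 733/21 ≈ 34.905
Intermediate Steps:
f(W, b) = (5 + b)/(-2 + W)
M(t) = (5 + t)/(t*(-2 + t)) (M(t) = 0/5 + ((5 + t)/(-2 + t))/t = 0*(1/5) + (5 + t)/(t*(-2 + t)) = 0 + (5 + t)/(t*(-2 + t)) = (5 + t)/(t*(-2 + t)))
15/63 + M(5)*52 = 15/63 + ((5 + 5)/(5*(-2 + 5)))*52 = 15*(1/63) + ((1/5)*10/3)*52 = 5/21 + ((1/5)*(1/3)*10)*52 = 5/21 + (2/3)*52 = 5/21 + 104/3 = 733/21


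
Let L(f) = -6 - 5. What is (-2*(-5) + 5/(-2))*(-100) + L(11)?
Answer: -761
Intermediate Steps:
L(f) = -11
(-2*(-5) + 5/(-2))*(-100) + L(11) = (-2*(-5) + 5/(-2))*(-100) - 11 = (10 + 5*(-½))*(-100) - 11 = (10 - 5/2)*(-100) - 11 = (15/2)*(-100) - 11 = -750 - 11 = -761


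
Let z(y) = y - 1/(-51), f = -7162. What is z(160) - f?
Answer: 373423/51 ≈ 7322.0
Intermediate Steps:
z(y) = 1/51 + y (z(y) = y - 1*(-1/51) = y + 1/51 = 1/51 + y)
z(160) - f = (1/51 + 160) - 1*(-7162) = 8161/51 + 7162 = 373423/51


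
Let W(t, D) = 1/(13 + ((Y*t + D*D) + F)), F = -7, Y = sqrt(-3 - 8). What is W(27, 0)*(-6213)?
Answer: -4142/895 + 18639*I*sqrt(11)/895 ≈ -4.6279 + 69.071*I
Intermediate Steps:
Y = I*sqrt(11) (Y = sqrt(-11) = I*sqrt(11) ≈ 3.3166*I)
W(t, D) = 1/(6 + D**2 + I*t*sqrt(11)) (W(t, D) = 1/(13 + (((I*sqrt(11))*t + D*D) - 7)) = 1/(13 + ((I*t*sqrt(11) + D**2) - 7)) = 1/(13 + ((D**2 + I*t*sqrt(11)) - 7)) = 1/(13 + (-7 + D**2 + I*t*sqrt(11))) = 1/(6 + D**2 + I*t*sqrt(11)))
W(27, 0)*(-6213) = -6213/(6 + 0**2 + I*27*sqrt(11)) = -6213/(6 + 0 + 27*I*sqrt(11)) = -6213/(6 + 27*I*sqrt(11))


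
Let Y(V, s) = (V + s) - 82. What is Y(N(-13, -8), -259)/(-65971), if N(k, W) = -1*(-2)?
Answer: 339/65971 ≈ 0.0051386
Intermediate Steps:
N(k, W) = 2
Y(V, s) = -82 + V + s
Y(N(-13, -8), -259)/(-65971) = (-82 + 2 - 259)/(-65971) = -339*(-1/65971) = 339/65971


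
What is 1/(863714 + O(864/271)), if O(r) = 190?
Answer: 1/863904 ≈ 1.1575e-6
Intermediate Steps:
1/(863714 + O(864/271)) = 1/(863714 + 190) = 1/863904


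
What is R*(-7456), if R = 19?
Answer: -141664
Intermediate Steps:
R*(-7456) = 19*(-7456) = -141664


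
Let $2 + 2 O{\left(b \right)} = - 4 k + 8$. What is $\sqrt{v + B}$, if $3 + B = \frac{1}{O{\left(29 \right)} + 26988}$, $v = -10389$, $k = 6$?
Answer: $\frac{i \sqrt{14298654117}}{1173} \approx 101.94 i$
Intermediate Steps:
$O{\left(b \right)} = -9$ ($O{\left(b \right)} = -1 + \frac{\left(-4\right) 6 + 8}{2} = -1 + \frac{-24 + 8}{2} = -1 + \frac{1}{2} \left(-16\right) = -1 - 8 = -9$)
$B = - \frac{80936}{26979}$ ($B = -3 + \frac{1}{-9 + 26988} = -3 + \frac{1}{26979} = - \frac{80936}{26979} \approx -3.0$)
$\sqrt{v + B} = \sqrt{-10389 - \frac{80936}{26979}} = \sqrt{- \frac{280365767}{26979}} = \frac{i \sqrt{14298654117}}{1173}$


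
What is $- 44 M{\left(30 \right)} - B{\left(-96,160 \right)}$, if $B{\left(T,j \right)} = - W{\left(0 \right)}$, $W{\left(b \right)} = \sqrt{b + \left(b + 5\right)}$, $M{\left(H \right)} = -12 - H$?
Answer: $1848 + \sqrt{5} \approx 1850.2$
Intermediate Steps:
$W{\left(b \right)} = \sqrt{5 + 2 b}$ ($W{\left(b \right)} = \sqrt{b + \left(5 + b\right)} = \sqrt{5 + 2 b}$)
$B{\left(T,j \right)} = - \sqrt{5}$ ($B{\left(T,j \right)} = - \sqrt{5 + 2 \cdot 0} = - \sqrt{5 + 0} = - \sqrt{5}$)
$- 44 M{\left(30 \right)} - B{\left(-96,160 \right)} = - 44 \left(-12 - 30\right) - - \sqrt{5} = - 44 \left(-12 - 30\right) + \sqrt{5} = \left(-44\right) \left(-42\right) + \sqrt{5} = 1848 + \sqrt{5}$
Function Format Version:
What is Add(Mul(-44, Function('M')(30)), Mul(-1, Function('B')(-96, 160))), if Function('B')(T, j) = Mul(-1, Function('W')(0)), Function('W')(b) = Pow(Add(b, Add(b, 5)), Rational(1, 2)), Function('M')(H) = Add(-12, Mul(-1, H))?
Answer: Add(1848, Pow(5, Rational(1, 2))) ≈ 1850.2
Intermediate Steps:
Function('W')(b) = Pow(Add(5, Mul(2, b)), Rational(1, 2)) (Function('W')(b) = Pow(Add(b, Add(5, b)), Rational(1, 2)) = Pow(Add(5, Mul(2, b)), Rational(1, 2)))
Function('B')(T, j) = Mul(-1, Pow(5, Rational(1, 2))) (Function('B')(T, j) = Mul(-1, Pow(Add(5, Mul(2, 0)), Rational(1, 2))) = Mul(-1, Pow(Add(5, 0), Rational(1, 2))) = Mul(-1, Pow(5, Rational(1, 2))))
Add(Mul(-44, Function('M')(30)), Mul(-1, Function('B')(-96, 160))) = Add(Mul(-44, Add(-12, Mul(-1, 30))), Mul(-1, Mul(-1, Pow(5, Rational(1, 2))))) = Add(Mul(-44, Add(-12, -30)), Pow(5, Rational(1, 2))) = Add(Mul(-44, -42), Pow(5, Rational(1, 2))) = Add(1848, Pow(5, Rational(1, 2)))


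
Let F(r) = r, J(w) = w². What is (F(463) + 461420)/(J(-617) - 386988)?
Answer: -461883/6299 ≈ -73.326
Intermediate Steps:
(F(463) + 461420)/(J(-617) - 386988) = (463 + 461420)/((-617)² - 386988) = 461883/(380689 - 386988) = 461883/(-6299) = 461883*(-1/6299) = -461883/6299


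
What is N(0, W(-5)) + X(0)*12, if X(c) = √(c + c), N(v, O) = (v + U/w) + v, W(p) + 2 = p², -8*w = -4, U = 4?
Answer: 8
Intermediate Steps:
w = ½ (w = -⅛*(-4) = ½ ≈ 0.50000)
W(p) = -2 + p²
N(v, O) = 8 + 2*v (N(v, O) = (v + 4/(½)) + v = (v + 4*2) + v = (v + 8) + v = (8 + v) + v = 8 + 2*v)
X(c) = √2*√c (X(c) = √(2*c) = √2*√c)
N(0, W(-5)) + X(0)*12 = (8 + 2*0) + (√2*√0)*12 = (8 + 0) + (√2*0)*12 = 8 + 0*12 = 8 + 0 = 8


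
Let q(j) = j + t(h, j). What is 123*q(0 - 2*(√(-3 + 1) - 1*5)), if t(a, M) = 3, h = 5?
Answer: 1599 - 246*I*√2 ≈ 1599.0 - 347.9*I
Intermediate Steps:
q(j) = 3 + j (q(j) = j + 3 = 3 + j)
123*q(0 - 2*(√(-3 + 1) - 1*5)) = 123*(3 + (0 - 2*(√(-3 + 1) - 1*5))) = 123*(3 + (0 - 2*(√(-2) - 5))) = 123*(3 + (0 - 2*(I*√2 - 5))) = 123*(3 + (0 - 2*(-5 + I*√2))) = 123*(3 + (0 + (10 - 2*I*√2))) = 123*(3 + (10 - 2*I*√2)) = 123*(13 - 2*I*√2) = 1599 - 246*I*√2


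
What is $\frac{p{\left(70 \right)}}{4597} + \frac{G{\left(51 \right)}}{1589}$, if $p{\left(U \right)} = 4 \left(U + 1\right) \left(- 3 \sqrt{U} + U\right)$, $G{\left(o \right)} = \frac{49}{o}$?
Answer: $\frac{230182939}{53219469} - \frac{852 \sqrt{70}}{4597} \approx 2.7745$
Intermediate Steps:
$p{\left(U \right)} = \left(4 + 4 U\right) \left(U - 3 \sqrt{U}\right)$ ($p{\left(U \right)} = 4 \left(1 + U\right) \left(U - 3 \sqrt{U}\right) = \left(4 + 4 U\right) \left(U - 3 \sqrt{U}\right)$)
$\frac{p{\left(70 \right)}}{4597} + \frac{G{\left(51 \right)}}{1589} = \frac{- 12 \sqrt{70} - 12 \cdot 70^{\frac{3}{2}} + 4 \cdot 70 + 4 \cdot 70^{2}}{4597} + \frac{49 \cdot \frac{1}{51}}{1589} = \left(- 12 \sqrt{70} - 12 \cdot 70 \sqrt{70} + 280 + 4 \cdot 4900\right) \frac{1}{4597} + 49 \cdot \frac{1}{51} \cdot \frac{1}{1589} = \left(- 12 \sqrt{70} - 840 \sqrt{70} + 280 + 19600\right) \frac{1}{4597} + \frac{49}{51} \cdot \frac{1}{1589} = \left(19880 - 852 \sqrt{70}\right) \frac{1}{4597} + \frac{7}{11577} = \left(\frac{19880}{4597} - \frac{852 \sqrt{70}}{4597}\right) + \frac{7}{11577} = \frac{230182939}{53219469} - \frac{852 \sqrt{70}}{4597}$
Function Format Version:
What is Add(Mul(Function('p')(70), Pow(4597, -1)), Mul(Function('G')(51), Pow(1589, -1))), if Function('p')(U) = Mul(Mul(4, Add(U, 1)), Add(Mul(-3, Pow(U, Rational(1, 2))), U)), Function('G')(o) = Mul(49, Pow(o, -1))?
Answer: Add(Rational(230182939, 53219469), Mul(Rational(-852, 4597), Pow(70, Rational(1, 2)))) ≈ 2.7745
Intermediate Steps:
Function('p')(U) = Mul(Add(4, Mul(4, U)), Add(U, Mul(-3, Pow(U, Rational(1, 2))))) (Function('p')(U) = Mul(Mul(4, Add(1, U)), Add(U, Mul(-3, Pow(U, Rational(1, 2))))) = Mul(Add(4, Mul(4, U)), Add(U, Mul(-3, Pow(U, Rational(1, 2))))))
Add(Mul(Function('p')(70), Pow(4597, -1)), Mul(Function('G')(51), Pow(1589, -1))) = Add(Mul(Add(Mul(-12, Pow(70, Rational(1, 2))), Mul(-12, Pow(70, Rational(3, 2))), Mul(4, 70), Mul(4, Pow(70, 2))), Pow(4597, -1)), Mul(Mul(49, Pow(51, -1)), Pow(1589, -1))) = Add(Mul(Add(Mul(-12, Pow(70, Rational(1, 2))), Mul(-12, Mul(70, Pow(70, Rational(1, 2)))), 280, Mul(4, 4900)), Rational(1, 4597)), Mul(Mul(49, Rational(1, 51)), Rational(1, 1589))) = Add(Mul(Add(Mul(-12, Pow(70, Rational(1, 2))), Mul(-840, Pow(70, Rational(1, 2))), 280, 19600), Rational(1, 4597)), Mul(Rational(49, 51), Rational(1, 1589))) = Add(Mul(Add(19880, Mul(-852, Pow(70, Rational(1, 2)))), Rational(1, 4597)), Rational(7, 11577)) = Add(Add(Rational(19880, 4597), Mul(Rational(-852, 4597), Pow(70, Rational(1, 2)))), Rational(7, 11577)) = Add(Rational(230182939, 53219469), Mul(Rational(-852, 4597), Pow(70, Rational(1, 2))))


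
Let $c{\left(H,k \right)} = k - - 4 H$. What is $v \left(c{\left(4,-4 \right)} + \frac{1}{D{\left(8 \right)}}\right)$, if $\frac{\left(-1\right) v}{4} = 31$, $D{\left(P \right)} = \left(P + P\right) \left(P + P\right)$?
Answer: $- \frac{95263}{64} \approx -1488.5$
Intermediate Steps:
$c{\left(H,k \right)} = k + 4 H$
$D{\left(P \right)} = 4 P^{2}$ ($D{\left(P \right)} = 2 P 2 P = 4 P^{2}$)
$v = -124$ ($v = \left(-4\right) 31 = -124$)
$v \left(c{\left(4,-4 \right)} + \frac{1}{D{\left(8 \right)}}\right) = - 124 \left(\left(-4 + 4 \cdot 4\right) + \frac{1}{4 \cdot 8^{2}}\right) = - 124 \left(\left(-4 + 16\right) + \frac{1}{4 \cdot 64}\right) = - 124 \left(12 + \frac{1}{256}\right) = \left(-124\right) \frac{3073}{256} = - \frac{95263}{64}$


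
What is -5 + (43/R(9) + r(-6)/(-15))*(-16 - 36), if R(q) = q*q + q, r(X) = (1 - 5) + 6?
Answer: -1031/45 ≈ -22.911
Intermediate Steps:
r(X) = 2 (r(X) = -4 + 6 = 2)
R(q) = q + q² (R(q) = q² + q = q + q²)
-5 + (43/R(9) + r(-6)/(-15))*(-16 - 36) = -5 + (43/((9*(1 + 9))) + 2/(-15))*(-16 - 36) = -5 + (43/((9*10)) + 2*(-1/15))*(-52) = -5 + (43/90 - 2/15)*(-52) = -5 + (31/90)*(-52) = -5 - 806/45 = -1031/45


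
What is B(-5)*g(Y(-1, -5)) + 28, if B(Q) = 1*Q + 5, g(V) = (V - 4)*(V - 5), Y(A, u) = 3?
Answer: 28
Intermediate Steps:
g(V) = (-5 + V)*(-4 + V) (g(V) = (-4 + V)*(-5 + V) = (-5 + V)*(-4 + V))
B(Q) = 5 + Q (B(Q) = Q + 5 = 5 + Q)
B(-5)*g(Y(-1, -5)) + 28 = (5 - 5)*(20 + 3**2 - 9*3) + 28 = 0*(20 + 9 - 27) + 28 = 0*2 + 28 = 0 + 28 = 28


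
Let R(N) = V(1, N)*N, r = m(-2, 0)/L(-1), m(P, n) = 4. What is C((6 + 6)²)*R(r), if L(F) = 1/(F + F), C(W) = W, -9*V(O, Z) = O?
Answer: 128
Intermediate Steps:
V(O, Z) = -O/9
L(F) = 1/(2*F)
r = -8 (r = 4/(((½)/(-1))) = 4/(((½)*(-1))) = 4/(-½) = 4*(-2) = -8)
R(N) = -N/9 (R(N) = (-⅑*1)*N = -N/9)
C((6 + 6)²)*R(r) = (6 + 6)²*(-⅑*(-8)) = 12²*(8/9) = 144*(8/9) = 128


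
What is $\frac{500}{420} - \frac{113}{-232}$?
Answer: $\frac{8173}{4872} \approx 1.6775$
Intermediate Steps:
$\frac{500}{420} - \frac{113}{-232} = 500 \cdot \frac{1}{420} - - \frac{113}{232} = \frac{25}{21} + \frac{113}{232} = \frac{8173}{4872}$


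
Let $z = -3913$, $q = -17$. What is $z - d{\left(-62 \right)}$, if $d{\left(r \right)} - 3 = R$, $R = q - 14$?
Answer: $-3885$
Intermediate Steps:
$R = -31$ ($R = -17 - 14 = -31$)
$d{\left(r \right)} = -28$ ($d{\left(r \right)} = 3 - 31 = -28$)
$z - d{\left(-62 \right)} = -3913 - -28 = -3913 + 28 = -3885$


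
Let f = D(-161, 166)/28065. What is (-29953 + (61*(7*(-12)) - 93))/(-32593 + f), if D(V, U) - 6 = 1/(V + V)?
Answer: 317828828100/294540657559 ≈ 1.0791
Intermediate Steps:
D(V, U) = 6 + 1/(2*V) (D(V, U) = 6 + 1/(V + V) = 6 + 1/(2*V))
f = 1931/9036930 (f = (6 + (1/2)/(-161))/28065 = (6 + (1/2)*(-1/161))*(1/28065) = (6 - 1/322)*(1/28065) = (1931/322)*(1/28065) = 1931/9036930 ≈ 0.00021368)
(-29953 + (61*(7*(-12)) - 93))/(-32593 + f) = (-29953 + (61*(7*(-12)) - 93))/(-32593 + 1931/9036930) = (-29953 + (61*(-84) - 93))/(-294540657559/9036930) = (-29953 + (-5124 - 93))*(-9036930/294540657559) = (-29953 - 5217)*(-9036930/294540657559) = -35170*(-9036930/294540657559) = 317828828100/294540657559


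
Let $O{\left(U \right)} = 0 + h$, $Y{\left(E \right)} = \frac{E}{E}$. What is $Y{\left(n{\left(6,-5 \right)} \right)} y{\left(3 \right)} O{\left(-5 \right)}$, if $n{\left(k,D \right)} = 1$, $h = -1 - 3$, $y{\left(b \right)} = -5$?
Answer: $20$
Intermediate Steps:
$h = -4$
$Y{\left(E \right)} = 1$
$O{\left(U \right)} = -4$ ($O{\left(U \right)} = 0 - 4 = -4$)
$Y{\left(n{\left(6,-5 \right)} \right)} y{\left(3 \right)} O{\left(-5 \right)} = 1 \left(-5\right) \left(-4\right) = \left(-5\right) \left(-4\right) = 20$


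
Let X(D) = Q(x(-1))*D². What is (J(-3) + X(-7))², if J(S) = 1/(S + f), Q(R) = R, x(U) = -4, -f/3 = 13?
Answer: 67782289/1764 ≈ 38425.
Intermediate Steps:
f = -39 (f = -3*13 = -39)
X(D) = -4*D²
J(S) = 1/(-39 + S) (J(S) = 1/(S - 39) = 1/(-39 + S))
(J(-3) + X(-7))² = (1/(-39 - 3) - 4*(-7)²)² = (1/(-42) - 4*49)² = (-1/42 - 196)² = (-8233/42)² = 67782289/1764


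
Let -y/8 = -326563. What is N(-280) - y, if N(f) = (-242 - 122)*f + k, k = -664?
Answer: -2511248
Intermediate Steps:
y = 2612504 (y = -8*(-326563) = 2612504)
N(f) = -664 - 364*f (N(f) = (-242 - 122)*f - 664 = -364*f - 664 = -664 - 364*f)
N(-280) - y = (-664 - 364*(-280)) - 1*2612504 = (-664 + 101920) - 2612504 = 101256 - 2612504 = -2511248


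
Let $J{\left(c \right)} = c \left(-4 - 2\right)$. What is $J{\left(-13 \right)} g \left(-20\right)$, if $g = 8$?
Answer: $-12480$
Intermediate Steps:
$J{\left(c \right)} = - 6 c$ ($J{\left(c \right)} = c \left(-6\right) = - 6 c$)
$J{\left(-13 \right)} g \left(-20\right) = \left(-6\right) \left(-13\right) 8 \left(-20\right) = 78 \left(-160\right) = -12480$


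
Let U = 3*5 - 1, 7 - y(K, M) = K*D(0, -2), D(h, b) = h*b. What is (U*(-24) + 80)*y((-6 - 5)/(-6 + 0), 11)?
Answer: -1792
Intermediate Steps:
D(h, b) = b*h
y(K, M) = 7 (y(K, M) = 7 - K*(-2*0) = 7 - K*0 = 7 - 1*0 = 7 + 0 = 7)
U = 14 (U = 15 - 1 = 14)
(U*(-24) + 80)*y((-6 - 5)/(-6 + 0), 11) = (14*(-24) + 80)*7 = (-336 + 80)*7 = -256*7 = -1792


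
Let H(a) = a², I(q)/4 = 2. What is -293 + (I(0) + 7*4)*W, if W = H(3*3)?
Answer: 2623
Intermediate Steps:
I(q) = 8 (I(q) = 4*2 = 8)
W = 81 (W = (3*3)² = 9² = 81)
-293 + (I(0) + 7*4)*W = -293 + (8 + 7*4)*81 = -293 + (8 + 28)*81 = -293 + 36*81 = -293 + 2916 = 2623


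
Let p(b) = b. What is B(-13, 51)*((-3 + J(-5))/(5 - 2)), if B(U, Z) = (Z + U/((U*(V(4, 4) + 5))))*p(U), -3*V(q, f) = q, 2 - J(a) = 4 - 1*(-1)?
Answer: 14664/11 ≈ 1333.1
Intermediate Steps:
J(a) = -3 (J(a) = 2 - (4 - 1*(-1)) = 2 - (4 + 1) = 2 - 1*5 = 2 - 5 = -3)
V(q, f) = -q/3
B(U, Z) = U*(3/11 + Z) (B(U, Z) = (Z + U/((U*(-⅓*4 + 5))))*U = (Z + U/((U*(-4/3 + 5))))*U = (Z + U/((U*(11/3))))*U = (Z + U/((11*U/3)))*U = (Z + U*(3/(11*U)))*U = (Z + 3/11)*U = (3/11 + Z)*U = U*(3/11 + Z))
B(-13, 51)*((-3 + J(-5))/(5 - 2)) = ((1/11)*(-13)*(3 + 11*51))*((-3 - 3)/(5 - 2)) = ((1/11)*(-13)*(3 + 561))*(-6/3) = ((1/11)*(-13)*564)*(-6*⅓) = -7332/11*(-2) = 14664/11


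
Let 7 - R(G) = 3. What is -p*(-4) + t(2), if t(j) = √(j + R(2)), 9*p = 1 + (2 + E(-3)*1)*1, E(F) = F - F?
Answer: 4/3 + √6 ≈ 3.7828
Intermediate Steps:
E(F) = 0
R(G) = 4 (R(G) = 7 - 1*3 = 7 - 3 = 4)
p = ⅓ (p = (1 + (2 + 0*1)*1)/9 = (1 + (2 + 0)*1)/9 = (1 + 2*1)/9 = (1 + 2)/9 = (⅑)*3 = ⅓ ≈ 0.33333)
t(j) = √(4 + j) (t(j) = √(j + 4) = √(4 + j))
-p*(-4) + t(2) = -1*⅓*(-4) + √(4 + 2) = -⅓*(-4) + √6 = 4/3 + √6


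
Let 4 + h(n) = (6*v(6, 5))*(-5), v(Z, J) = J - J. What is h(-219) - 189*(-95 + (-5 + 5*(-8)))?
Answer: 26456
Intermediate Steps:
v(Z, J) = 0
h(n) = -4 (h(n) = -4 + (6*0)*(-5) = -4 + 0*(-5) = -4 + 0 = -4)
h(-219) - 189*(-95 + (-5 + 5*(-8))) = -4 - 189*(-95 + (-5 + 5*(-8))) = -4 - 189*(-95 + (-5 - 40)) = -4 - 189*(-95 - 45) = -4 - 189*(-140) = -4 - 1*(-26460) = -4 + 26460 = 26456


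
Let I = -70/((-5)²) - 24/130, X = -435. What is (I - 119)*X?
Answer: 689823/13 ≈ 53063.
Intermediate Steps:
I = -194/65 (I = -70/25 - 24*1/130 = -70*1/25 - 12/65 = -14/5 - 12/65 = -194/65 ≈ -2.9846)
(I - 119)*X = (-194/65 - 119)*(-435) = -7929/65*(-435) = 689823/13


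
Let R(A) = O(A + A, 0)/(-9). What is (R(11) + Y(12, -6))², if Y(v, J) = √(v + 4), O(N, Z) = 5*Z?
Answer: 16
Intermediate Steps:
Y(v, J) = √(4 + v)
R(A) = 0 (R(A) = (5*0)/(-9) = 0*(-⅑) = 0)
(R(11) + Y(12, -6))² = (0 + √(4 + 12))² = (0 + √16)² = (0 + 4)² = 4² = 16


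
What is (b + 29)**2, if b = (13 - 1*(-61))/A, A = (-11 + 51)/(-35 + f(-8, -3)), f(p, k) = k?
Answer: 170569/100 ≈ 1705.7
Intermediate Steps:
A = -20/19 (A = (-11 + 51)/(-35 - 3) = 40/(-38) = 40*(-1/38) = -20/19 ≈ -1.0526)
b = -703/10 (b = (13 - 1*(-61))/(-20/19) = (13 + 61)*(-19/20) = 74*(-19/20) = -703/10 ≈ -70.300)
(b + 29)**2 = (-703/10 + 29)**2 = (-413/10)**2 = 170569/100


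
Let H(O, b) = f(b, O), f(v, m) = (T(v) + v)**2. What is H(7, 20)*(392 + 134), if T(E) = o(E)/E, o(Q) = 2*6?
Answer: 5580334/25 ≈ 2.2321e+5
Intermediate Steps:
o(Q) = 12
T(E) = 12/E
f(v, m) = (v + 12/v)**2 (f(v, m) = (12/v + v)**2 = (v + 12/v)**2)
H(O, b) = (12 + b**2)**2/b**2
H(7, 20)*(392 + 134) = ((12 + 20**2)**2/20**2)*(392 + 134) = ((12 + 400)**2/400)*526 = ((1/400)*412**2)*526 = ((1/400)*169744)*526 = (10609/25)*526 = 5580334/25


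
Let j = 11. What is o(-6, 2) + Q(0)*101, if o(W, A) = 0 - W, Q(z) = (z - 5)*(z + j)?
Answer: -5549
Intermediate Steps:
Q(z) = (-5 + z)*(11 + z) (Q(z) = (z - 5)*(z + 11) = (-5 + z)*(11 + z))
o(W, A) = -W
o(-6, 2) + Q(0)*101 = -1*(-6) + (-55 + 0² + 6*0)*101 = 6 + (-55 + 0 + 0)*101 = 6 - 55*101 = 6 - 5555 = -5549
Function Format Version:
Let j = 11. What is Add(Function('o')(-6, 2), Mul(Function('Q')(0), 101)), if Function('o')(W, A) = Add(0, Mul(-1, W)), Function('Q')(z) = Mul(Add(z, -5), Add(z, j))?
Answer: -5549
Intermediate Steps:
Function('Q')(z) = Mul(Add(-5, z), Add(11, z)) (Function('Q')(z) = Mul(Add(z, -5), Add(z, 11)) = Mul(Add(-5, z), Add(11, z)))
Function('o')(W, A) = Mul(-1, W)
Add(Function('o')(-6, 2), Mul(Function('Q')(0), 101)) = Add(Mul(-1, -6), Mul(Add(-55, Pow(0, 2), Mul(6, 0)), 101)) = Add(6, Mul(Add(-55, 0, 0), 101)) = Add(6, Mul(-55, 101)) = Add(6, -5555) = -5549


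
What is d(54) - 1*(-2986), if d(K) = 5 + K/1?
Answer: 3045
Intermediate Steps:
d(K) = 5 + K (d(K) = 5 + K*1 = 5 + K)
d(54) - 1*(-2986) = (5 + 54) - 1*(-2986) = 59 + 2986 = 3045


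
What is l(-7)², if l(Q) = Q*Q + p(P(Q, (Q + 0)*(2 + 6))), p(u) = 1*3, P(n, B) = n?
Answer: 2704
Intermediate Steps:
p(u) = 3
l(Q) = 3 + Q² (l(Q) = Q*Q + 3 = Q² + 3 = 3 + Q²)
l(-7)² = (3 + (-7)²)² = (3 + 49)² = 52² = 2704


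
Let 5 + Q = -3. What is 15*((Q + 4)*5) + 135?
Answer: -165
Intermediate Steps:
Q = -8 (Q = -5 - 3 = -8)
15*((Q + 4)*5) + 135 = 15*((-8 + 4)*5) + 135 = 15*(-4*5) + 135 = 15*(-20) + 135 = -300 + 135 = -165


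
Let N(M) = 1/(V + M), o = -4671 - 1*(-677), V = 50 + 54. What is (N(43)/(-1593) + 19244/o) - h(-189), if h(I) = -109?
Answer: 48719508724/467639487 ≈ 104.18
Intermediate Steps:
V = 104
o = -3994 (o = -4671 + 677 = -3994)
N(M) = 1/(104 + M)
(N(43)/(-1593) + 19244/o) - h(-189) = (1/((104 + 43)*(-1593)) + 19244/(-3994)) - 1*(-109) = (-1/1593/147 + 19244*(-1/3994)) + 109 = ((1/147)*(-1/1593) - 9622/1997) + 109 = (-1/234171 - 9622/1997) + 109 = -2253195359/467639487 + 109 = 48719508724/467639487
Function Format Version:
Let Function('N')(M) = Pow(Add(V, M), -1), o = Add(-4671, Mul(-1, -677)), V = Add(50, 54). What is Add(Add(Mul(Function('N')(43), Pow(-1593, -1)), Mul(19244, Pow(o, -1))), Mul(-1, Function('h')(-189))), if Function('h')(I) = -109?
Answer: Rational(48719508724, 467639487) ≈ 104.18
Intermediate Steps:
V = 104
o = -3994 (o = Add(-4671, 677) = -3994)
Function('N')(M) = Pow(Add(104, M), -1)
Add(Add(Mul(Function('N')(43), Pow(-1593, -1)), Mul(19244, Pow(o, -1))), Mul(-1, Function('h')(-189))) = Add(Add(Mul(Pow(Add(104, 43), -1), Pow(-1593, -1)), Mul(19244, Pow(-3994, -1))), Mul(-1, -109)) = Add(Add(Mul(Pow(147, -1), Rational(-1, 1593)), Mul(19244, Rational(-1, 3994))), 109) = Add(Add(Mul(Rational(1, 147), Rational(-1, 1593)), Rational(-9622, 1997)), 109) = Add(Add(Rational(-1, 234171), Rational(-9622, 1997)), 109) = Add(Rational(-2253195359, 467639487), 109) = Rational(48719508724, 467639487)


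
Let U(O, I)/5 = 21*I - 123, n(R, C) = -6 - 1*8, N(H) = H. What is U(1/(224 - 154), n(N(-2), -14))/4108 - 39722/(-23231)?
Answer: 8826257/7340996 ≈ 1.2023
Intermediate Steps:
n(R, C) = -14 (n(R, C) = -6 - 8 = -14)
U(O, I) = -615 + 105*I (U(O, I) = 5*(21*I - 123) = 5*(-123 + 21*I) = -615 + 105*I)
U(1/(224 - 154), n(N(-2), -14))/4108 - 39722/(-23231) = (-615 + 105*(-14))/4108 - 39722/(-23231) = (-615 - 1470)*(1/4108) - 39722*(-1/23231) = -2085*1/4108 + 39722/23231 = -2085/4108 + 39722/23231 = 8826257/7340996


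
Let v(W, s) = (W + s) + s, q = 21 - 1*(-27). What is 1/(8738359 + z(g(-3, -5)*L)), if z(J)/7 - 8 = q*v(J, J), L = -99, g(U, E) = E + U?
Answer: 1/9536751 ≈ 1.0486e-7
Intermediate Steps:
q = 48 (q = 21 + 27 = 48)
v(W, s) = W + 2*s
z(J) = 56 + 1008*J (z(J) = 56 + 7*(48*(J + 2*J)) = 56 + 7*(48*(3*J)) = 56 + 7*(144*J) = 56 + 1008*J)
1/(8738359 + z(g(-3, -5)*L)) = 1/(8738359 + (56 + 1008*((-5 - 3)*(-99)))) = 1/(8738359 + (56 + 1008*(-8*(-99)))) = 1/(8738359 + (56 + 1008*792)) = 1/(8738359 + (56 + 798336)) = 1/(8738359 + 798392) = 1/9536751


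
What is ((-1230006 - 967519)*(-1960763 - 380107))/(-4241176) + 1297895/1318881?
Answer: -3392238541220431115/2796803222028 ≈ -1.2129e+6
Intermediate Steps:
((-1230006 - 967519)*(-1960763 - 380107))/(-4241176) + 1297895/1318881 = -2197525*(-2340870)*(-1/4241176) + 1297895*(1/1318881) = 5144120346750*(-1/4241176) + 1297895/1318881 = -2572060173375/2120588 + 1297895/1318881 = -3392238541220431115/2796803222028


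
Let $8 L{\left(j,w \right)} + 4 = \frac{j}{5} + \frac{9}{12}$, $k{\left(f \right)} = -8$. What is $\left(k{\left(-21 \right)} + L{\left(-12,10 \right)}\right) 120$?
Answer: $- \frac{4179}{4} \approx -1044.8$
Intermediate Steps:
$L{\left(j,w \right)} = - \frac{13}{32} + \frac{j}{40}$ ($L{\left(j,w \right)} = - \frac{1}{2} + \frac{\frac{j}{5} + \frac{9}{12}}{8} = - \frac{1}{2} + \frac{j \frac{1}{5} + 9 \cdot \frac{1}{12}}{8} = - \frac{1}{2} + \frac{\frac{j}{5} + \frac{3}{4}}{8} = - \frac{1}{2} + \frac{\frac{3}{4} + \frac{j}{5}}{8} = - \frac{1}{2} + \left(\frac{3}{32} + \frac{j}{40}\right) = - \frac{13}{32} + \frac{j}{40}$)
$\left(k{\left(-21 \right)} + L{\left(-12,10 \right)}\right) 120 = \left(-8 + \left(- \frac{13}{32} + \frac{1}{40} \left(-12\right)\right)\right) 120 = \left(-8 - \frac{113}{160}\right) 120 = \left(- \frac{1393}{160}\right) 120 = - \frac{4179}{4}$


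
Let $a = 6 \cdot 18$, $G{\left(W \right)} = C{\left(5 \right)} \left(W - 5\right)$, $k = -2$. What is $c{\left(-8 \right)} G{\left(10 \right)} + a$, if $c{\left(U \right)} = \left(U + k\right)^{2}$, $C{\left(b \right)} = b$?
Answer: $2608$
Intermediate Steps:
$c{\left(U \right)} = \left(-2 + U\right)^{2}$ ($c{\left(U \right)} = \left(U - 2\right)^{2} = \left(-2 + U\right)^{2}$)
$G{\left(W \right)} = -25 + 5 W$ ($G{\left(W \right)} = 5 \left(W - 5\right) = 5 \left(-5 + W\right) = -25 + 5 W$)
$a = 108$
$c{\left(-8 \right)} G{\left(10 \right)} + a = \left(-2 - 8\right)^{2} \left(-25 + 5 \cdot 10\right) + 108 = \left(-10\right)^{2} \left(-25 + 50\right) + 108 = 100 \cdot 25 + 108 = 2500 + 108 = 2608$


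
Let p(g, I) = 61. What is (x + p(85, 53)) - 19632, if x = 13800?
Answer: -5771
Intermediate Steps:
(x + p(85, 53)) - 19632 = (13800 + 61) - 19632 = 13861 - 19632 = -5771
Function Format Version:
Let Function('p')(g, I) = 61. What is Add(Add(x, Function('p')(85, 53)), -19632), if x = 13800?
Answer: -5771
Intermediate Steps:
Add(Add(x, Function('p')(85, 53)), -19632) = Add(Add(13800, 61), -19632) = Add(13861, -19632) = -5771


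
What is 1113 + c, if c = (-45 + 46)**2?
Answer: 1114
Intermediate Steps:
c = 1 (c = 1**2 = 1)
1113 + c = 1113 + 1 = 1114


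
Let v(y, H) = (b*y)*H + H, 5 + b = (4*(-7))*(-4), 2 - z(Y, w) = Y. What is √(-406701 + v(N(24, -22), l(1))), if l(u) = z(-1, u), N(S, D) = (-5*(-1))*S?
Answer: I*√368178 ≈ 606.78*I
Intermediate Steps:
z(Y, w) = 2 - Y
N(S, D) = 5*S
l(u) = 3 (l(u) = 2 - 1*(-1) = 2 + 1 = 3)
b = 107 (b = -5 + (4*(-7))*(-4) = -5 - 28*(-4) = -5 + 112 = 107)
v(y, H) = H + 107*H*y (v(y, H) = (107*y)*H + H = 107*H*y + H = H + 107*H*y)
√(-406701 + v(N(24, -22), l(1))) = √(-406701 + 3*(1 + 107*(5*24))) = √(-406701 + 3*(1 + 107*120)) = √(-406701 + 3*(1 + 12840)) = √(-406701 + 3*12841) = √(-406701 + 38523) = √(-368178) = I*√368178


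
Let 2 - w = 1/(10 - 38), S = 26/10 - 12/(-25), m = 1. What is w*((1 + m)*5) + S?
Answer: 8203/350 ≈ 23.437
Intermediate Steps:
S = 77/25 (S = 26*(⅒) - 12*(-1/25) = 13/5 + 12/25 = 77/25 ≈ 3.0800)
w = 57/28 (w = 2 - 1/(10 - 38) = 2 - 1/(-28) = 2 - 1*(-1/28) = 2 + 1/28 = 57/28 ≈ 2.0357)
w*((1 + m)*5) + S = 57*((1 + 1)*5)/28 + 77/25 = 57*(2*5)/28 + 77/25 = (57/28)*10 + 77/25 = 285/14 + 77/25 = 8203/350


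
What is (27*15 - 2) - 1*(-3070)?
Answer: 3473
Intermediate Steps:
(27*15 - 2) - 1*(-3070) = (405 - 2) + 3070 = 403 + 3070 = 3473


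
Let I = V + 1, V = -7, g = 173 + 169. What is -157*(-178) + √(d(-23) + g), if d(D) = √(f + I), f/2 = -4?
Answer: 27946 + √(342 + I*√14) ≈ 27965.0 + 0.10116*I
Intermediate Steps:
g = 342
f = -8 (f = 2*(-4) = -8)
I = -6 (I = -7 + 1 = -6)
d(D) = I*√14 (d(D) = √(-8 - 6) = √(-14) = I*√14)
-157*(-178) + √(d(-23) + g) = -157*(-178) + √(I*√14 + 342) = 27946 + √(342 + I*√14)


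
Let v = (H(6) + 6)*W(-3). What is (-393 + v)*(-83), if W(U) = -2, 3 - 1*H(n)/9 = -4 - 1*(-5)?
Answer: 36603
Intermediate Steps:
H(n) = 18 (H(n) = 27 - 9*(-4 - 1*(-5)) = 27 - 9*(-4 + 5) = 27 - 9*1 = 27 - 9 = 18)
v = -48 (v = (18 + 6)*(-2) = 24*(-2) = -48)
(-393 + v)*(-83) = (-393 - 48)*(-83) = -441*(-83) = 36603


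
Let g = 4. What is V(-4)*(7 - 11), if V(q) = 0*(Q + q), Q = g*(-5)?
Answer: 0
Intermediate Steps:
Q = -20 (Q = 4*(-5) = -20)
V(q) = 0 (V(q) = 0*(-20 + q) = 0)
V(-4)*(7 - 11) = 0*(7 - 11) = 0*(-4) = 0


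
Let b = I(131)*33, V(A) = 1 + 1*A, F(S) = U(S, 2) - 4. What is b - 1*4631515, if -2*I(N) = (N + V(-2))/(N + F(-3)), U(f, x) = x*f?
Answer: -50946860/11 ≈ -4.6315e+6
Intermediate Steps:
U(f, x) = f*x
F(S) = -4 + 2*S (F(S) = S*2 - 4 = 2*S - 4 = -4 + 2*S)
V(A) = 1 + A
I(N) = -(-1 + N)/(2*(-10 + N)) (I(N) = -(N + (1 - 2))/(2*(N + (-4 + 2*(-3)))) = -(N - 1)/(2*(N + (-4 - 6))) = -(-1 + N)/(2*(N - 10)) = -(-1 + N)/(2*(-10 + N)))
b = -195/11 (b = ((1 - 1*131)/(2*(-10 + 131)))*33 = ((½)*(1 - 131)/121)*33 = ((½)*(1/121)*(-130))*33 = -65/121*33 = -195/11 ≈ -17.727)
b - 1*4631515 = -195/11 - 1*4631515 = -195/11 - 4631515 = -50946860/11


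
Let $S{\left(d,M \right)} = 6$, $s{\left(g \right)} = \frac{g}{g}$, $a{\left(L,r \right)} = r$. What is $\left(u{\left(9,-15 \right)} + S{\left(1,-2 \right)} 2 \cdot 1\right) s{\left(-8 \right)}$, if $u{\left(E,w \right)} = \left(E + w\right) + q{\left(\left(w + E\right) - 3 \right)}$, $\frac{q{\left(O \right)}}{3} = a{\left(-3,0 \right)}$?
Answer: $6$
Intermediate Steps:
$q{\left(O \right)} = 0$ ($q{\left(O \right)} = 3 \cdot 0 = 0$)
$s{\left(g \right)} = 1$
$u{\left(E,w \right)} = E + w$ ($u{\left(E,w \right)} = \left(E + w\right) + 0 = E + w$)
$\left(u{\left(9,-15 \right)} + S{\left(1,-2 \right)} 2 \cdot 1\right) s{\left(-8 \right)} = \left(\left(9 - 15\right) + 6 \cdot 2 \cdot 1\right) 1 = \left(-6 + 12 \cdot 1\right) 1 = \left(-6 + 12\right) 1 = 6 \cdot 1 = 6$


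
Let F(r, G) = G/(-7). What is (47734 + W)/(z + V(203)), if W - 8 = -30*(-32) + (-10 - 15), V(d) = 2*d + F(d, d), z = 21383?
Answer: 48677/21760 ≈ 2.2370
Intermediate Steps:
F(r, G) = -G/7 (F(r, G) = G*(-⅐) = -G/7)
V(d) = 13*d/7 (V(d) = 2*d - d/7 = 13*d/7)
W = 943 (W = 8 + (-30*(-32) + (-10 - 15)) = 8 + (960 - 25) = 8 + 935 = 943)
(47734 + W)/(z + V(203)) = (47734 + 943)/(21383 + (13/7)*203) = 48677/(21383 + 377) = 48677/21760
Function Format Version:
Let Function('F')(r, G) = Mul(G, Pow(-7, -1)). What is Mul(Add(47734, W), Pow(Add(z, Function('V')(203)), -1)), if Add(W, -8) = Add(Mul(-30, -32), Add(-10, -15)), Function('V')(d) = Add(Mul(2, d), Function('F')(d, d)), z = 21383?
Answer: Rational(48677, 21760) ≈ 2.2370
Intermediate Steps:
Function('F')(r, G) = Mul(Rational(-1, 7), G) (Function('F')(r, G) = Mul(G, Rational(-1, 7)) = Mul(Rational(-1, 7), G))
Function('V')(d) = Mul(Rational(13, 7), d) (Function('V')(d) = Add(Mul(2, d), Mul(Rational(-1, 7), d)) = Mul(Rational(13, 7), d))
W = 943 (W = Add(8, Add(Mul(-30, -32), Add(-10, -15))) = Add(8, Add(960, -25)) = Add(8, 935) = 943)
Mul(Add(47734, W), Pow(Add(z, Function('V')(203)), -1)) = Mul(Add(47734, 943), Pow(Add(21383, Mul(Rational(13, 7), 203)), -1)) = Mul(48677, Pow(Add(21383, 377), -1)) = Mul(48677, Pow(21760, -1)) = Mul(48677, Rational(1, 21760)) = Rational(48677, 21760)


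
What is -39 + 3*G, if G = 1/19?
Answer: -738/19 ≈ -38.842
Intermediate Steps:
G = 1/19 ≈ 0.052632
-39 + 3*G = -39 + 3*(1/19) = -39 + 3/19 = -738/19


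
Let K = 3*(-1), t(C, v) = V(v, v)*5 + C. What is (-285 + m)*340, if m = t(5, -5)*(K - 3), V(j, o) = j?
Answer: -56100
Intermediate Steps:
t(C, v) = C + 5*v (t(C, v) = v*5 + C = 5*v + C = C + 5*v)
K = -3
m = 120 (m = (5 + 5*(-5))*(-3 - 3) = (5 - 25)*(-6) = -20*(-6) = 120)
(-285 + m)*340 = (-285 + 120)*340 = -165*340 = -56100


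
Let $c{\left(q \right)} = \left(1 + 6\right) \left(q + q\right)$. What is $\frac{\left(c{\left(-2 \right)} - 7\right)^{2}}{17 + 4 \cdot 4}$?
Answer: $\frac{1225}{33} \approx 37.121$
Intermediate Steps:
$c{\left(q \right)} = 14 q$ ($c{\left(q \right)} = 7 \cdot 2 q = 14 q$)
$\frac{\left(c{\left(-2 \right)} - 7\right)^{2}}{17 + 4 \cdot 4} = \frac{\left(14 \left(-2\right) - 7\right)^{2}}{17 + 4 \cdot 4} = \frac{\left(-28 - 7\right)^{2}}{17 + 16} = \frac{\left(-35\right)^{2}}{33} = 1225 \cdot \frac{1}{33} = \frac{1225}{33}$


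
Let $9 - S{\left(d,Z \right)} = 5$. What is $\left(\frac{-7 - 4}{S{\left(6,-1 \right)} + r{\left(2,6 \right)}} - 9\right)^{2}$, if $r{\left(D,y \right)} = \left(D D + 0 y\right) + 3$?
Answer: $100$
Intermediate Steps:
$r{\left(D,y \right)} = 3 + D^{2}$ ($r{\left(D,y \right)} = \left(D^{2} + 0\right) + 3 = D^{2} + 3 = 3 + D^{2}$)
$S{\left(d,Z \right)} = 4$ ($S{\left(d,Z \right)} = 9 - 5 = 4$)
$\left(\frac{-7 - 4}{S{\left(6,-1 \right)} + r{\left(2,6 \right)}} - 9\right)^{2} = \left(\frac{-7 - 4}{4 + \left(3 + 2^{2}\right)} - 9\right)^{2} = \left(- \frac{11}{4 + \left(3 + 4\right)} - 9\right)^{2} = \left(- \frac{11}{4 + 7} - 9\right)^{2} = \left(- \frac{11}{11} - 9\right)^{2} = \left(\left(-11\right) \frac{1}{11} - 9\right)^{2} = \left(-1 - 9\right)^{2} = \left(-10\right)^{2} = 100$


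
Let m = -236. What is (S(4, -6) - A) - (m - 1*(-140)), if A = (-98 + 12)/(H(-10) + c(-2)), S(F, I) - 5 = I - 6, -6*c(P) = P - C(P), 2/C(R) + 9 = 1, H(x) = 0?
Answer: 2687/7 ≈ 383.86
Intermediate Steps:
C(R) = -1/4 (C(R) = 2/(-9 + 1) = 2/(-8) = 2*(-1/8) = -1/4)
c(P) = -1/24 - P/6 (c(P) = -(P - 1*(-1/4))/6 = -(P + 1/4)/6 = -(1/4 + P)/6 = -1/24 - P/6)
S(F, I) = -1 + I (S(F, I) = 5 + (I - 6) = 5 + (-6 + I) = -1 + I)
A = -2064/7 (A = (-98 + 12)/(0 + (-1/24 - 1/6*(-2))) = -86/(0 + (-1/24 + 1/3)) = -86/(0 + 7/24) = -86/7/24 = -86*24/7 = -2064/7 ≈ -294.86)
(S(4, -6) - A) - (m - 1*(-140)) = ((-1 - 6) - 1*(-2064/7)) - (-236 - 1*(-140)) = (-7 + 2064/7) - (-236 + 140) = 2015/7 - 1*(-96) = 2015/7 + 96 = 2687/7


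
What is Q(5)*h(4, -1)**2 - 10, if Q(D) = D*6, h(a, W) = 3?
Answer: 260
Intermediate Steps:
Q(D) = 6*D
Q(5)*h(4, -1)**2 - 10 = (6*5)*3**2 - 10 = 30*9 - 10 = 270 - 10 = 260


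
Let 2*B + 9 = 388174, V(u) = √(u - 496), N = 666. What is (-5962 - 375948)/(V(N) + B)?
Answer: -59297638060/30134413309 + 305528*√170/30134413309 ≈ -1.9676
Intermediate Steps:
V(u) = √(-496 + u)
B = 388165/2 (B = -9/2 + (½)*388174 = -9/2 + 194087 = 388165/2 ≈ 1.9408e+5)
(-5962 - 375948)/(V(N) + B) = (-5962 - 375948)/(√(-496 + 666) + 388165/2) = -381910/(√170 + 388165/2) = -381910/(388165/2 + √170)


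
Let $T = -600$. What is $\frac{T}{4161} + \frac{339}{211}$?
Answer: $\frac{427993}{292657} \approx 1.4624$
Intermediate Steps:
$\frac{T}{4161} + \frac{339}{211} = - \frac{600}{4161} + \frac{339}{211} = \left(-600\right) \frac{1}{4161} + 339 \cdot \frac{1}{211} = - \frac{200}{1387} + \frac{339}{211} = \frac{427993}{292657}$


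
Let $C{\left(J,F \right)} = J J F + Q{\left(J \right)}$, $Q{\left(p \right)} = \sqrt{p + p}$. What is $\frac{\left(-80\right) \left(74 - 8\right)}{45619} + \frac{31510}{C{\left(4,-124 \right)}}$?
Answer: $- \frac{359086686800}{22445962189} - \frac{15755 \sqrt{2}}{984062} \approx -16.02$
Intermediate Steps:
$Q{\left(p \right)} = \sqrt{2} \sqrt{p}$ ($Q{\left(p \right)} = \sqrt{2 p} = \sqrt{2} \sqrt{p}$)
$C{\left(J,F \right)} = F J^{2} + \sqrt{2} \sqrt{J}$ ($C{\left(J,F \right)} = J J F + \sqrt{2} \sqrt{J} = J^{2} F + \sqrt{2} \sqrt{J} = F J^{2} + \sqrt{2} \sqrt{J}$)
$\frac{\left(-80\right) \left(74 - 8\right)}{45619} + \frac{31510}{C{\left(4,-124 \right)}} = \frac{\left(-80\right) \left(74 - 8\right)}{45619} + \frac{31510}{- 124 \cdot 4^{2} + \sqrt{2} \sqrt{4}} = \left(-80\right) 66 \cdot \frac{1}{45619} + \frac{31510}{\left(-124\right) 16 + \sqrt{2} \cdot 2} = \left(-5280\right) \frac{1}{45619} + \frac{31510}{-1984 + 2 \sqrt{2}} = - \frac{5280}{45619} + \frac{31510}{-1984 + 2 \sqrt{2}}$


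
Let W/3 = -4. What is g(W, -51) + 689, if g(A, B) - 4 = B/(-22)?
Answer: 15297/22 ≈ 695.32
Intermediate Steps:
W = -12 (W = 3*(-4) = -12)
g(A, B) = 4 - B/22 (g(A, B) = 4 + B/(-22) = 4 + B*(-1/22) = 4 - B/22)
g(W, -51) + 689 = (4 - 1/22*(-51)) + 689 = (4 + 51/22) + 689 = 139/22 + 689 = 15297/22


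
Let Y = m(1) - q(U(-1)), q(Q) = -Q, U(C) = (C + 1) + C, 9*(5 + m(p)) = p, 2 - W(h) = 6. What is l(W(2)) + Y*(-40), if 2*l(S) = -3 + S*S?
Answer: 4357/18 ≈ 242.06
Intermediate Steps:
W(h) = -4 (W(h) = 2 - 1*6 = 2 - 6 = -4)
m(p) = -5 + p/9
l(S) = -3/2 + S²/2 (l(S) = (-3 + S*S)/2 = (-3 + S²)/2 = -3/2 + S²/2)
U(C) = 1 + 2*C (U(C) = (1 + C) + C = 1 + 2*C)
Y = -53/9 (Y = (-5 + (⅑)*1) - (-1)*(1 + 2*(-1)) = (-5 + ⅑) - (-1)*(1 - 2) = -44/9 - (-1)*(-1) = -44/9 - 1*1 = -44/9 - 1 = -53/9 ≈ -5.8889)
l(W(2)) + Y*(-40) = (-3/2 + (½)*(-4)²) - 53/9*(-40) = (-3/2 + (½)*16) + 2120/9 = (-3/2 + 8) + 2120/9 = 13/2 + 2120/9 = 4357/18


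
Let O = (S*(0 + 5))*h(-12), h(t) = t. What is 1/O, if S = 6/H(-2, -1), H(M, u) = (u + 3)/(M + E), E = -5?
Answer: 1/1260 ≈ 0.00079365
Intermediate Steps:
H(M, u) = (3 + u)/(-5 + M) (H(M, u) = (u + 3)/(M - 5) = (3 + u)/(-5 + M))
S = -21 (S = 6/(((3 - 1)/(-5 - 2))) = 6/((2/(-7))) = 6/((-1/7*2)) = 6/(-2/7) = 6*(-7/2) = -21)
O = 1260 (O = -21*(0 + 5)*(-12) = -21*5*(-12) = -105*(-12) = 1260)
1/O = 1/1260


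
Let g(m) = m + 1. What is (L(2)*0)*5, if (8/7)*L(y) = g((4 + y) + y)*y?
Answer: 0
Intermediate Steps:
g(m) = 1 + m
L(y) = 7*y*(5 + 2*y)/8 (L(y) = 7*((1 + ((4 + y) + y))*y)/8 = 7*((1 + (4 + 2*y))*y)/8 = 7*((5 + 2*y)*y)/8 = 7*(y*(5 + 2*y))/8 = 7*y*(5 + 2*y)/8)
(L(2)*0)*5 = (((7/8)*2*(5 + 2*2))*0)*5 = (((7/8)*2*(5 + 4))*0)*5 = (((7/8)*2*9)*0)*5 = ((63/4)*0)*5 = 0*5 = 0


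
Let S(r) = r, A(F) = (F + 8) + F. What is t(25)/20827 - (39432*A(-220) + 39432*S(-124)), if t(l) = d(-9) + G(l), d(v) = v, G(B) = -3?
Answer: 456615146772/20827 ≈ 2.1924e+7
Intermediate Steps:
A(F) = 8 + 2*F (A(F) = (8 + F) + F = 8 + 2*F)
t(l) = -12 (t(l) = -9 - 3 = -12)
t(25)/20827 - (39432*A(-220) + 39432*S(-124)) = -12/20827 - (-4574112 - 17350080) = -12*1/20827 - 39432/(1/((8 - 440) - 124)) = -12/20827 - 39432/(1/(-432 - 124)) = -12/20827 - 39432/(1/(-556)) = -12/20827 - 39432/(-1/556) = -12/20827 - 39432*(-556) = -12/20827 + 21924192 = 456615146772/20827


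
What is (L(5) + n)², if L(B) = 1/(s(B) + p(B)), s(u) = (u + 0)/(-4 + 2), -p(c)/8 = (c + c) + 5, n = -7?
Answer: 2948089/60025 ≈ 49.114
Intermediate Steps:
p(c) = -40 - 16*c (p(c) = -8*((c + c) + 5) = -8*(2*c + 5) = -8*(5 + 2*c) = -40 - 16*c)
s(u) = -u/2 (s(u) = u/(-2) = u*(-½) = -u/2)
L(B) = 1/(-40 - 33*B/2) (L(B) = 1/(-B/2 + (-40 - 16*B)) = 1/(-40 - 33*B/2))
(L(5) + n)² = (-2/(80 + 33*5) - 7)² = (-2/(80 + 165) - 7)² = (-2/245 - 7)² = (-1717/245)² = 2948089/60025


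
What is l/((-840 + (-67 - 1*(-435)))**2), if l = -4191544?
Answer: -523943/27848 ≈ -18.814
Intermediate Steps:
l/((-840 + (-67 - 1*(-435)))**2) = -4191544/(-840 + (-67 - 1*(-435)))**2 = -4191544/(-840 + (-67 + 435))**2 = -4191544/(-840 + 368)**2 = -4191544/((-472)**2) = -4191544/222784 = -4191544*1/222784 = -523943/27848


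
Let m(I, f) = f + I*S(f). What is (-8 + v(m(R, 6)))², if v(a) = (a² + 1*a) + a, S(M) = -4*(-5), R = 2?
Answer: 4840000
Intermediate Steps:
S(M) = 20
m(I, f) = f + 20*I (m(I, f) = f + I*20 = f + 20*I)
v(a) = a² + 2*a (v(a) = (a² + a) + a = (a + a²) + a = a² + 2*a)
(-8 + v(m(R, 6)))² = (-8 + (6 + 20*2)*(2 + (6 + 20*2)))² = (-8 + (6 + 40)*(2 + (6 + 40)))² = (-8 + 46*(2 + 46))² = (-8 + 46*48)² = (-8 + 2208)² = 2200² = 4840000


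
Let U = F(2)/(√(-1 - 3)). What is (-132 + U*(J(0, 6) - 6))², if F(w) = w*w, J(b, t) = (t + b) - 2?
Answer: 17408 - 1056*I ≈ 17408.0 - 1056.0*I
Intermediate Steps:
J(b, t) = -2 + b + t (J(b, t) = (b + t) - 2 = -2 + b + t)
F(w) = w²
U = -2*I (U = 2²/(√(-1 - 3)) = 4/(√(-4)) = 4/((2*I)) = 4*(-I/2) = -2*I ≈ -2.0*I)
(-132 + U*(J(0, 6) - 6))² = (-132 + (-2*I)*((-2 + 0 + 6) - 6))² = (-132 + (-2*I)*(4 - 6))² = (-132 - 2*I*(-2))² = (-132 + 4*I)²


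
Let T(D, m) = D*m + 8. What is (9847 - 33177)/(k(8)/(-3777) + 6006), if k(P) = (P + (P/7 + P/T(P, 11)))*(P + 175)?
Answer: -2467287480/635123261 ≈ -3.8847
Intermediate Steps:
T(D, m) = 8 + D*m
k(P) = (175 + P)*(8*P/7 + P/(8 + 11*P)) (k(P) = (P + (P/7 + P/(8 + P*11)))*(P + 175) = (P + (P*(⅐) + P/(8 + 11*P)))*(175 + P) = (P + (P/7 + P/(8 + 11*P)))*(175 + P) = (8*P/7 + P/(8 + 11*P))*(175 + P) = (175 + P)*(8*P/7 + P/(8 + 11*P)))
(9847 - 33177)/(k(8)/(-3777) + 6006) = (9847 - 33177)/(((⅐)*8*(12425 + 88*8² + 15471*8)/(8 + 11*8))/(-3777) + 6006) = -23330/(((⅐)*8*(12425 + 88*64 + 123768)/(8 + 88))*(-1/3777) + 6006) = -23330/(((⅐)*8*(12425 + 5632 + 123768)/96)*(-1/3777) + 6006) = -23330/(((⅐)*8*(1/96)*141825)*(-1/3777) + 6006) = -23330/((47275/28)*(-1/3777) + 6006) = -23330/(-47275/105756 + 6006) = -23330/635123261/105756 = -23330*105756/635123261 = -2467287480/635123261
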